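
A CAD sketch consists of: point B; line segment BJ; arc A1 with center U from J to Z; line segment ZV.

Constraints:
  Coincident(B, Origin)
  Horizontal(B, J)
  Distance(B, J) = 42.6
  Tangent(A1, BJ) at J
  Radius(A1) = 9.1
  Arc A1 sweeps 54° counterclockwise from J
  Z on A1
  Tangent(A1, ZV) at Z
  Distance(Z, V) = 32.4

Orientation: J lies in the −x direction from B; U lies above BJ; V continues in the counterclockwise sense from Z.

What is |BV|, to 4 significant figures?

34.06

B is at the origin; B and J share the same y with |BJ| = 42.6 and J on the −x side, so J = (-42.60, 0.000). Since A1 is tangent to BJ there, UJ ⟂ BJ, so U = J + (0, 9.1) = (-42.60, 9.100). On A1, J sits at bearing -90° from U; a 54° counterclockwise sweep puts Z at bearing -36°, so Z = U + 9.1·(cos -36°, sin -36°) = (-35.24, 3.751). The tangent condition forces UZ to be normal to ZV, so ZV runs along (−sin -36°, cos -36°); with |ZV| = 32.4, V = (-16.19, 29.96). Then |BV| = |V − B| = 34.06.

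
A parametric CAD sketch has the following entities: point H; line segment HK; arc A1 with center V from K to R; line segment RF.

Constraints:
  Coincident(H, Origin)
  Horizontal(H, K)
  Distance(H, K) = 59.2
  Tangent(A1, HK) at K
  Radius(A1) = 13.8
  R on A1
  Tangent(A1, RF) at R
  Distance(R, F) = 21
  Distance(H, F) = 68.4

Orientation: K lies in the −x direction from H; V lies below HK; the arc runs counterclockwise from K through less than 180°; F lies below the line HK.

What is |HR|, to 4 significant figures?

73.38

Checks: |VK| = 13.80 ✓; |VR| = 13.80 ✓; ∠(VR, RF) = 90.00° ✓; |RF| = 21.00 ✓; |HF| = 68.40 ✓.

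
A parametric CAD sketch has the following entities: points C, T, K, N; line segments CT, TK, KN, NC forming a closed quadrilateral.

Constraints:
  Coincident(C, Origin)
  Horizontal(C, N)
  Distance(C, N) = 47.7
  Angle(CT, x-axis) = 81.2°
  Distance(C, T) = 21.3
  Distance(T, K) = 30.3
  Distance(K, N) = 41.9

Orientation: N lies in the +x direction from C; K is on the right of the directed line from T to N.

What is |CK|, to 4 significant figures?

11.31

C is at the origin; CN is horizontal with |CN| = 47.7 and N in +x, so N = (47.7, 0). CT runs at 81.2° with |CT| = 21.3, so T = (3.259, 21.05). K is determined by |TK| = 30.3 and |KN| = 41.9 together: it lies at the intersection of circle(T, 30.3) and circle(N, 41.9). With |TN| = 49.17, the foot of the radical line on TN is 16.07 from T and the perpendicular offset is √(30.3² − 16.07²) = 25.69. Taking the right-of-TN solution: K = (6.788, -9.044).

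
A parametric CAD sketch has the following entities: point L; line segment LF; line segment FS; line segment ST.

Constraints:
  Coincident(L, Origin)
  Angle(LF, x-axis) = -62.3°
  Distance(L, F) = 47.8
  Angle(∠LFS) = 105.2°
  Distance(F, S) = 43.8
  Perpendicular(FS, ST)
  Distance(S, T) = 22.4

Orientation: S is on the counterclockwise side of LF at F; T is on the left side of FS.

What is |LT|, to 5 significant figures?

61.126

L is at the origin; LF runs at -62.3° with length 47.8, so F = 47.8·(cos -62.3°, sin -62.3°) = (22.219, -42.322). ∠LFS = 105.2°, so FS runs at -62.3° + (180° − 105.2°) = 12.500° from the x-axis; with |FS| = 43.8, S = F + 43.8·(cos 12.500°, sin 12.500°) = (64.981, -32.842). The perpendicularity gives ST at right angles to FS; with |ST| = 22.4 on the left of FS, T = S + 22.4·(-0.21644, 0.97630) = (60.133, -10.973). Then |LT| = |T − L| = 61.126.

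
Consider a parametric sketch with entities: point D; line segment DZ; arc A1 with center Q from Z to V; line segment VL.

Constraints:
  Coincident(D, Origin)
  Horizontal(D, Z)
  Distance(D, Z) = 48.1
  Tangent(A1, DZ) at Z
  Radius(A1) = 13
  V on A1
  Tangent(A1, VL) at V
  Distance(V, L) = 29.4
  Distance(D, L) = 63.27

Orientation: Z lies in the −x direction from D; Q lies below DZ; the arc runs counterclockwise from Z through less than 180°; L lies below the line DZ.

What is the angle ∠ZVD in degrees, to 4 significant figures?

41.88°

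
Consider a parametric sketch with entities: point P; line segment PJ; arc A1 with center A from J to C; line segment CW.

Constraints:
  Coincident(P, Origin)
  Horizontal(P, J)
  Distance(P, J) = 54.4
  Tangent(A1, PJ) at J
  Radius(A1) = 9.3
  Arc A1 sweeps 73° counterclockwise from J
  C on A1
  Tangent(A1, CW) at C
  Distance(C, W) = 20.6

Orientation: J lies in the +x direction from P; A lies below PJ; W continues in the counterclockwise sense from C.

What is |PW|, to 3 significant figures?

47.4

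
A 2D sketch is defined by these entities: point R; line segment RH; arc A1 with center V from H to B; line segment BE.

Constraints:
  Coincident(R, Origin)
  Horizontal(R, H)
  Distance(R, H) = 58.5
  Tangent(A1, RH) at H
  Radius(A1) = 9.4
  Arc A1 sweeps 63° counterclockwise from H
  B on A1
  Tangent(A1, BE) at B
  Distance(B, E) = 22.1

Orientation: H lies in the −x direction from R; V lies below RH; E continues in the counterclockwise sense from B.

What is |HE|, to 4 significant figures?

30.90

R is at the origin; RH is horizontal with |RH| = 58.5 and H on the −x side, so H = (-58.50, 0.000). A1 meets RH tangentially, so VH is at right angles to RH, so V = H + (0, -9.4) = (-58.50, -9.400). On A1, H sits at bearing 90° from V; a 63° counterclockwise sweep puts B at bearing 153°, so B = V + 9.4·(cos 153°, sin 153°) = (-66.88, -5.132). The tangent condition forces VB to be normal to BE, so BE runs along (−sin 153°, cos 153°); with |BE| = 22.1, E = (-76.91, -24.82). Then |HE| = |E − H| = 30.90.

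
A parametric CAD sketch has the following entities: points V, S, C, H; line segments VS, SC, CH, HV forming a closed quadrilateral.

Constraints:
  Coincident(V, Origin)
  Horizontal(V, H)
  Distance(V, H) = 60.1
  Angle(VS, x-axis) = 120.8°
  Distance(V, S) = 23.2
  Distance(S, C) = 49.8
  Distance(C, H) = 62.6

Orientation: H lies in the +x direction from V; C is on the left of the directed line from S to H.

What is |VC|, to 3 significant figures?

58.4

Checks: V = (0.00, 0.00) ✓; |SC| = 49.80 ✓; |CH| = 62.60 ✓.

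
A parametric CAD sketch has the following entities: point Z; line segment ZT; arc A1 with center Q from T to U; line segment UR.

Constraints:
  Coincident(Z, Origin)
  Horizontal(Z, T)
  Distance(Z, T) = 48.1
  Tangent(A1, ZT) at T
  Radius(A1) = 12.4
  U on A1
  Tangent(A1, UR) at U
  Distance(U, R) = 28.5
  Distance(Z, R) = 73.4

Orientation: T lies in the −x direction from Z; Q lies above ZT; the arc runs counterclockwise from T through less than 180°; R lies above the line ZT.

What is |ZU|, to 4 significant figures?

45.36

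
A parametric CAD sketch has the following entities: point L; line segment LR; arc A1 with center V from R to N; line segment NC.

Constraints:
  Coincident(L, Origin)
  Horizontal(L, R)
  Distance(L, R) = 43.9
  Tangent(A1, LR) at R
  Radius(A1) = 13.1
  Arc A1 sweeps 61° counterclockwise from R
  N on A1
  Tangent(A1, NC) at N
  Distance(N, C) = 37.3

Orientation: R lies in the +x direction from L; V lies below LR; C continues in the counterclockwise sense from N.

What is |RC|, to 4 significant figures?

49.22

L is at the origin; LR is horizontal with |LR| = 43.9 and R on the +x side, so R = (43.90, 0.000). The tangent condition forces VR to be normal to LR, so V = R + (0, -13.1) = (43.90, -13.10). On A1, R sits at bearing 90° from V; a 61° counterclockwise sweep puts N at bearing 151°, so N = V + 13.1·(cos 151°, sin 151°) = (32.44, -6.749). The tangent condition forces VN to be normal to NC, so NC runs along (−sin 151°, cos 151°); with |NC| = 37.3, C = (14.36, -39.37). Then |RC| = |C − R| = 49.22.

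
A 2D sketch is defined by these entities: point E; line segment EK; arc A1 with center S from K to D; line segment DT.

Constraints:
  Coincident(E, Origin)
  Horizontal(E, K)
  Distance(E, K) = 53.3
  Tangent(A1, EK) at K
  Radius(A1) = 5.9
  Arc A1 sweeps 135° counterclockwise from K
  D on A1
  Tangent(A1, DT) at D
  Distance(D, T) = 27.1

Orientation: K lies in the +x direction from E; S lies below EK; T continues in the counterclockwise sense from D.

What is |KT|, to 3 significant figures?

32.9

E is at the origin; EK is horizontal with |EK| = 53.3 and K on the +x side, so K = (53.3, 0.00). A1 meets EK tangentially, so SK is at right angles to EK, so S = K + (0, -5.9) = (53.3, -5.90). On A1, K sits at bearing 90° from S; a 135° counterclockwise sweep puts D at bearing 225°, so D = S + 5.9·(cos 225°, sin 225°) = (49.1, -10.1). A1 meets DT tangentially, so SD is at right angles to DT, so DT runs along (−sin 225°, cos 225°); with |DT| = 27.1, T = (68.3, -29.2). Then |KT| = |T − K| = 32.9.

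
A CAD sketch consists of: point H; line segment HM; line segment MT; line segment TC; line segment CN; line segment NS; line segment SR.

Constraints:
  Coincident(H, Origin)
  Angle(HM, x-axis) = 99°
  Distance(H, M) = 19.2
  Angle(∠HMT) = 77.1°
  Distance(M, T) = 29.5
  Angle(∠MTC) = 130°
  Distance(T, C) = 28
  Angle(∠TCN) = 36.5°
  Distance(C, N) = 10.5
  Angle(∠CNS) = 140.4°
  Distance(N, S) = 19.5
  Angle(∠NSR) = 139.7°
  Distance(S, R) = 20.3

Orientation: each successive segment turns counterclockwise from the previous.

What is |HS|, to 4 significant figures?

26.23

H is at the origin; HM runs at 99.0° with length 19.2, so M = (-3.004, 18.96). ∠HMT = 77.1° gives MT at -158.1° from the x-axis; with |MT| = 29.5, T = (-30.37, 7.960). ∠MTC = 130.0° gives TC at -108.1° from the x-axis; with |TC| = 28.0, C = (-39.07, -18.65). ∠TCN = 36.5° gives CN at 35.40° from the x-axis; with |CN| = 10.5, N = (-30.51, -12.57). ∠CNS = 140.4° gives NS at 75.00° from the x-axis; with |NS| = 19.5, S = (-25.47, 6.264). Then |HS| = |S − H| = 26.23.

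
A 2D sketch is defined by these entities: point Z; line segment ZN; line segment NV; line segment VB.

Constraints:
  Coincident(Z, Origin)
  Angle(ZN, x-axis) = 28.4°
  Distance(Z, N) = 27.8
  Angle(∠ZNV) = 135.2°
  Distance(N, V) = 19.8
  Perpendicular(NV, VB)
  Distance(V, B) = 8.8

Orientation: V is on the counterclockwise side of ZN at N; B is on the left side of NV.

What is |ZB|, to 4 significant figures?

40.97

∠ZNV = 135.2°, so NV runs at 28.4° + (180° − 135.2°) = 73.20° from the x-axis; with |NV| = 19.8, V = N + 19.8·(cos 73.20°, sin 73.20°) = (30.18, 32.18). NV ⟂ VB; with |VB| = 8.8 on the left of NV, B = V + 8.8·(-0.9573, 0.2890) = (21.75, 34.72). Then |ZB| = |B − Z| = 40.97.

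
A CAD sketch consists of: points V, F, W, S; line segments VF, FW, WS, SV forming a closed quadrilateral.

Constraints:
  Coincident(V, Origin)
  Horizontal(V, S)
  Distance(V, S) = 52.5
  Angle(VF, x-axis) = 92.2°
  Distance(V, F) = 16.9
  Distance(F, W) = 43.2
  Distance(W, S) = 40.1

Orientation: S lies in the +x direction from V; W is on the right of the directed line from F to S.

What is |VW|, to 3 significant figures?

28.7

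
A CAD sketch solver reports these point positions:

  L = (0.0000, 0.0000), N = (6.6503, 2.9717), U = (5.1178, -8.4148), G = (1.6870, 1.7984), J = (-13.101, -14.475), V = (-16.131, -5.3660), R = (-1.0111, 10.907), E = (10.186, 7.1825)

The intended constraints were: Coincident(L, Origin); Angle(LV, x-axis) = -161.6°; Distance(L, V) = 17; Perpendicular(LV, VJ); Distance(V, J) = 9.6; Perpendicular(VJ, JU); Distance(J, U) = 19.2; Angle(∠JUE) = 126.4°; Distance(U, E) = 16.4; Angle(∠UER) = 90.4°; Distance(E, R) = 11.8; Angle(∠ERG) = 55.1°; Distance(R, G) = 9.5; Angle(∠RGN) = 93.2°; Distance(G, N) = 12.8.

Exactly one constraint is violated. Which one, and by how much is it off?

Distance(G, N) = 12.8 — off by 7.70.

L = (0.00, 0.00) ✓; LV at -161.6° ✓; |LV| = 17.00 ✓; ∠(LV, VJ) = 90.00° ✓; |VJ| = 9.600 ✓; ∠(VJ, JU) = 90.00° ✓; |JU| = 19.20 ✓; ∠JUE = 126.4° ✓; |UE| = 16.40 ✓; ∠UER = 90.40° ✓; |ER| = 11.80 ✓; ∠ERG = 55.10° ✓; |RG| = 9.500 ✓; ∠RGN = 93.20° ✓; |GN| = 5.100 ✗.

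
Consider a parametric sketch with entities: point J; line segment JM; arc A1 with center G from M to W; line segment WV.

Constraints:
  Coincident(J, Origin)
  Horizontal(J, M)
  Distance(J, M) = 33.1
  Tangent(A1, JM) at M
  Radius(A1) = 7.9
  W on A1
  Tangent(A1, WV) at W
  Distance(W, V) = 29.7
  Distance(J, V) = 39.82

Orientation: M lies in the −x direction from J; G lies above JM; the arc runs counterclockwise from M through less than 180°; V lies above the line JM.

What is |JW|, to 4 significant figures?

26.13

J is at the origin; JM is horizontal with |JM| = 33.1 and M on the −x side, so M = (-33.10, 0.000). Since A1 is tangent to JM there, GM ⟂ JM, so G = M + (0, 7.9) = (-33.10, 7.900). Since GW ⟂ WV (tangency), |GV| = √(7.9² + 29.7²) = 30.73 regardless of where W sits on A1. So V lies on both circle(J, 39.82) and circle(G, 30.73); the above-JM intersection is V = (-18.80, 35.10). W is the foot of the tangent from V: W = (-25.40, 6.145).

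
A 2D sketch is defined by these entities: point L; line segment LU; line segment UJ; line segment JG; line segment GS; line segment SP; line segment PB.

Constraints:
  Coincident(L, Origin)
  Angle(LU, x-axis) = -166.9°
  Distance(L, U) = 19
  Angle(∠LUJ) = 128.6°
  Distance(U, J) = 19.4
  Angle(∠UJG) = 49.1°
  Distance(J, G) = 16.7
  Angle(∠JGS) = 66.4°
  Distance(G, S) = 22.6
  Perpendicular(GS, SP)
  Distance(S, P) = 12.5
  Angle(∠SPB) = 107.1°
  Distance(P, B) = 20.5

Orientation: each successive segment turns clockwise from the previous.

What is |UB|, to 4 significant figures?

23.97

L is at the origin; LU runs at -166.9° with length 19.0, so U = (-18.51, -4.306). ∠LUJ = 128.6° gives UJ at 141.7° from the x-axis; with |UJ| = 19.4, J = (-33.73, 7.717). ∠UJG = 49.1° gives JG at 10.80° from the x-axis; with |JG| = 16.7, G = (-17.33, 10.85). ∠JGS = 66.4° gives GS at -102.8° from the x-axis; with |GS| = 22.6, S = (-22.33, -11.19). GS is perpendicular to SP, so SP runs at 167.2°; with |SP| = 12.5, P = (-34.52, -8.422). ∠SPB = 107.1° gives PB at 94.30° from the x-axis; with |PB| = 20.5, B = (-36.06, 12.02). Then |UB| = |B − U| = 23.97.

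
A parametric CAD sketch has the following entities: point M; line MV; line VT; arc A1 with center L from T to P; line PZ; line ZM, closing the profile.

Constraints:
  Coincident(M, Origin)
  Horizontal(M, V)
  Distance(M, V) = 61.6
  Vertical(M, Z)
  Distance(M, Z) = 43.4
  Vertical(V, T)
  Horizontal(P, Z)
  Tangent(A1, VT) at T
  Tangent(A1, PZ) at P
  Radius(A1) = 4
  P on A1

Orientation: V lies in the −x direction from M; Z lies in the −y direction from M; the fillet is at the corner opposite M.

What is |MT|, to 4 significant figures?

73.12

M is at the origin; MV is horizontal with |MV| = 61.6 and V on the −x side, so V = (-61.60, 0.000). MZ is vertical with |MZ| = 43.4 and Z on the −y side, so Z = (0.000, -43.40). The virtual corner opposite M is at (-61.60, -43.40). The tangent condition forces LT to be normal to VT and the tangent condition forces LP to be normal to PZ, with radius 4.0, so the center L sits 4.0 in from both sides at L = (-57.60, -39.40). That places the tangent points at T = (-61.60, -39.40) on VT and P = (-57.60, -43.40) on PZ. Then |MT| = |T − M| = 73.12.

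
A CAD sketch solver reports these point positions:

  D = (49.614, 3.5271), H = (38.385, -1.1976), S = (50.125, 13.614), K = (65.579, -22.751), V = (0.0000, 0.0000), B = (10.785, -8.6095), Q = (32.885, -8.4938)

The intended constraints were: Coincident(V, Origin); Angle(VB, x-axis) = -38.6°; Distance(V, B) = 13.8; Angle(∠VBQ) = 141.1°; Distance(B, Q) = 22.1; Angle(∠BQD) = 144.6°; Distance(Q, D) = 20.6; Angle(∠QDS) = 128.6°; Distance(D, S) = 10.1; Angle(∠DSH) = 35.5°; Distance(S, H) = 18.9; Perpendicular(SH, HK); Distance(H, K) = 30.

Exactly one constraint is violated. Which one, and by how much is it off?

Distance(H, K) = 30 — off by 4.70.

V = (0.00, 0.00) ✓; VB at -38.60° ✓; |VB| = 13.80 ✓; ∠VBQ = 141.1° ✓; |BQ| = 22.10 ✓; ∠BQD = 144.6° ✓; |QD| = 20.60 ✓; ∠QDS = 128.6° ✓; |DS| = 10.10 ✓; ∠DSH = 35.50° ✓; |SH| = 18.90 ✓; ∠(SH, HK) = 90.00° ✓; |HK| = 34.70 ✗.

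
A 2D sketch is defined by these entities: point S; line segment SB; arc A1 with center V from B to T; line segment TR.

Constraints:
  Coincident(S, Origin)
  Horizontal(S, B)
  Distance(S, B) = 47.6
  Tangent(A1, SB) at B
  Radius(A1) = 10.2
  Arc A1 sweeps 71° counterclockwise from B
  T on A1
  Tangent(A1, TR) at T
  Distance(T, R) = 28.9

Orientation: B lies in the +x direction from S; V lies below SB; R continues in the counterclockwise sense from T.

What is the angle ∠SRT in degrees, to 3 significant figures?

58.8°

On A1, B sits at bearing 90° from V; a 71° counterclockwise sweep puts T at bearing 161°, so T = V + 10.2·(cos 161°, sin 161°) = (38.0, -6.88). The tangent condition forces VT to be normal to TR, so TR runs along (−sin 161°, cos 161°); with |TR| = 28.9, R = (28.5, -34.2). Then cos ∠SRT = RS·RT / (|RS||RT|), giving 58.8°.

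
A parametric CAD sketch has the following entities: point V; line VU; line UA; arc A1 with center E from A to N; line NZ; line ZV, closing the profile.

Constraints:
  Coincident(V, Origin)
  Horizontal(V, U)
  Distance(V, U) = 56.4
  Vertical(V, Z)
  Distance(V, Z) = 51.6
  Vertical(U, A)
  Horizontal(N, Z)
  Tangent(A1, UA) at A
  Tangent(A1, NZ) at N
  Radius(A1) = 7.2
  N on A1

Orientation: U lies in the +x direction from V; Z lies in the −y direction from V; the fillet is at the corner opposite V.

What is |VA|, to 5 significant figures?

71.780

V is at the origin; V and U share the same y with |VU| = 56.4 and U on the +x side, so U = (56.400, 0.0000). V and Z share the same x with |VZ| = 51.6 and Z on the −y side, so Z = (0.0000, -51.600). The virtual corner opposite V is at (56.400, -51.600). The tangent condition forces EA to be normal to UA and the tangent condition forces EN to be normal to NZ, with radius 7.2, so the center E sits 7.2 in from both sides at E = (49.200, -44.400). That places the tangent points at A = (56.400, -44.400) on UA and N = (49.200, -51.600) on NZ. Then |VA| = |A − V| = 71.780.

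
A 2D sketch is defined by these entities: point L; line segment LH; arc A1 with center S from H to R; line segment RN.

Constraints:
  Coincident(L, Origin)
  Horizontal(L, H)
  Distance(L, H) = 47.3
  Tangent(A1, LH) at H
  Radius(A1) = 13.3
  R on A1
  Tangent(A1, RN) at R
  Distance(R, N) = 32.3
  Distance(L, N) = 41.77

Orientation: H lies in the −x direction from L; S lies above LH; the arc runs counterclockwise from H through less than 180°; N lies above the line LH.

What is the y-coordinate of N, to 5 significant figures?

36.168

Checks: |SH| = 13.30 ✓; |SR| = 13.30 ✓; ∠(SR, RN) = 90.00° ✓; |RN| = 32.30 ✓; |LN| = 41.77 ✓.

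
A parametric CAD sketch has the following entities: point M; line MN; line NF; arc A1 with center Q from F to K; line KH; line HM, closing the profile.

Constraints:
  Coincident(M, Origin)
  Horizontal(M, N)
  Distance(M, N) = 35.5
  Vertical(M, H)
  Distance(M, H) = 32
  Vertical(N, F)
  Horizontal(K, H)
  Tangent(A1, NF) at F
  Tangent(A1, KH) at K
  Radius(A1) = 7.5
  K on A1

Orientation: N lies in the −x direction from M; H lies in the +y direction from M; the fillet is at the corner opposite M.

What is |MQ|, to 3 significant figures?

37.2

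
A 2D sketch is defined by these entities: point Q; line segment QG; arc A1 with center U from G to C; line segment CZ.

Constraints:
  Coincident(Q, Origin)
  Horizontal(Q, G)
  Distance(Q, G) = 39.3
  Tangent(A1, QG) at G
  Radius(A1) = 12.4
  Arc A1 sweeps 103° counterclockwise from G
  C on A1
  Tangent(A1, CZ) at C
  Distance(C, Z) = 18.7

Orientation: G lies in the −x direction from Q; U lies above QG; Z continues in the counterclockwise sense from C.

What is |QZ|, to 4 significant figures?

45.87

Q is at the origin; Q and G share the same y with |QG| = 39.3 and G on the −x side, so G = (-39.30, 0.000). Tangency of A1 to QG means the radius UG is perpendicular to QG, so U = G + (0, 12.4) = (-39.30, 12.40). On A1, G sits at bearing -90° from U; a 103° counterclockwise sweep puts C at bearing 13°, so C = U + 12.4·(cos 13°, sin 13°) = (-27.22, 15.19). A1 meets CZ tangentially, so UC is at right angles to CZ, so CZ runs along (−sin 13°, cos 13°); with |CZ| = 18.7, Z = (-31.42, 33.41). Then |QZ| = |Z − Q| = 45.87.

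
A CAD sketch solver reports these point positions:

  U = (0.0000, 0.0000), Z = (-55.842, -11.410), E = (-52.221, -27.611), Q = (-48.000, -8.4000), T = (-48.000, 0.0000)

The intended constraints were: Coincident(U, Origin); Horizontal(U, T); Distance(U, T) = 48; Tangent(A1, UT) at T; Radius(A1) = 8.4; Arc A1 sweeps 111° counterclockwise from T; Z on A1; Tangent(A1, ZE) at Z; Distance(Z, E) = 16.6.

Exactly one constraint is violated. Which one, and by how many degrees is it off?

Tangent(A1, ZE) at Z — off by 8.40°.

U = (0.00, 0.00) ✓; U.y = 0.00, T.y = 0.00 ✓; |UT| = 48.00 ✓; ∠(QT, TU) = 90.00° ✓; |QT| = 8.400 ✓; bearing(Q→Z) − bearing(Q→T) = 111.0° ✓; |QZ| = 8.400 ✓; ∠(QZ, ZE) = 98.40° ✗; |ZE| = 16.60 ✓.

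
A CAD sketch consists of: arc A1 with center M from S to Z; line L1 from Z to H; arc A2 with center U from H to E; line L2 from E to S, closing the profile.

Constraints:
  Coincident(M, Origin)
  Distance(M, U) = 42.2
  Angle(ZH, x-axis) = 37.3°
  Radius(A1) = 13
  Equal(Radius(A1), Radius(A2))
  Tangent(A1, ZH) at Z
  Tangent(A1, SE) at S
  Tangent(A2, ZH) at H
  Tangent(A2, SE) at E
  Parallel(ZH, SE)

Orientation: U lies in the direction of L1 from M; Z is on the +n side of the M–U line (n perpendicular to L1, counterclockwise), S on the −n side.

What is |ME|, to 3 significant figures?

44.2

The slot axis is L1's direction at 37.3°, so u = (cos 37.3°, sin 37.3°) = (0.795, 0.606) and n = (−sin 37.3°, cos 37.3°) = (-0.606, 0.795). M is at the origin and U lies 42.2 along u from M, so U = 42.2·u = (33.6, 25.6). Tangency of A1 to both parallel lines with radius 13.0 puts Z and S at M ± 13.0·n: Z = (-7.88, 10.3), S = (7.88, -10.3). Equal radii place H and E the same way about U: H = U + 13.0·n = (25.7, 35.9), E = U − 13.0·n = (41.4, 15.2). Then |ME| = |E − M| = 44.2.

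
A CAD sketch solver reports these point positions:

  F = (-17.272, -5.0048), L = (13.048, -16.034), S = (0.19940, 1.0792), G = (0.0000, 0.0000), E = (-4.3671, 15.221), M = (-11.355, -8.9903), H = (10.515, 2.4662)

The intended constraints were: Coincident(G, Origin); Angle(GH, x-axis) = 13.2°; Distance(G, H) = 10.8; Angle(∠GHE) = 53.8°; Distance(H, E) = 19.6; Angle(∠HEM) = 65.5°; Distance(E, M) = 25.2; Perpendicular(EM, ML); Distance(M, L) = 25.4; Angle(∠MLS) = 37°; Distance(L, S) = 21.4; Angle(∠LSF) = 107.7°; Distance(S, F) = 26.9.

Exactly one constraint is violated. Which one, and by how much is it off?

Distance(S, F) = 26.9 — off by 8.40.

G = (0.00, 0.00) ✓; GH at 13.20° ✓; |GH| = 10.80 ✓; ∠GHE = 53.80° ✓; |HE| = 19.60 ✓; ∠HEM = 65.50° ✓; |EM| = 25.20 ✓; ∠(EM, ML) = 90.00° ✓; |ML| = 25.40 ✓; ∠MLS = 37.00° ✓; |LS| = 21.40 ✓; ∠LSF = 107.7° ✓; |SF| = 18.50 ✗.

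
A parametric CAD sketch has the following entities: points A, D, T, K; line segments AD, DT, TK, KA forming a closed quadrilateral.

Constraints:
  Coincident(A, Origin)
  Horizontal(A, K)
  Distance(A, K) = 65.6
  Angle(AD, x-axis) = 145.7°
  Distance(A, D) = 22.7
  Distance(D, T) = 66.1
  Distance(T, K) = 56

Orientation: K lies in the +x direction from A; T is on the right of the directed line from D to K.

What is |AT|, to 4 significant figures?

44.61

Checks: |DT| = 66.10 ✓; |TK| = 56.00 ✓.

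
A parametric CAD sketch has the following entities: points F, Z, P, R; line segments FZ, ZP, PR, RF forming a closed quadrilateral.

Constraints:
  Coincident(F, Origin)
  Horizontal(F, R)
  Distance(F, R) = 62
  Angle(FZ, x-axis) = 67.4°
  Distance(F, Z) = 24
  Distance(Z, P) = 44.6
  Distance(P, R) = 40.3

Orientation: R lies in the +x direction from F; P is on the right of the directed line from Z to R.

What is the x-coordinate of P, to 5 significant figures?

26.450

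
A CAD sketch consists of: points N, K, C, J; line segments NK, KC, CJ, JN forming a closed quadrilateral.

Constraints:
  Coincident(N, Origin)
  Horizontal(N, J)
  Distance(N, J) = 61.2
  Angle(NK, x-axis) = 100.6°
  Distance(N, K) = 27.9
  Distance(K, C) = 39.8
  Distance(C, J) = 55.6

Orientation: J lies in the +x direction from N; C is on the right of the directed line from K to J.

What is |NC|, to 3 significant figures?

12.5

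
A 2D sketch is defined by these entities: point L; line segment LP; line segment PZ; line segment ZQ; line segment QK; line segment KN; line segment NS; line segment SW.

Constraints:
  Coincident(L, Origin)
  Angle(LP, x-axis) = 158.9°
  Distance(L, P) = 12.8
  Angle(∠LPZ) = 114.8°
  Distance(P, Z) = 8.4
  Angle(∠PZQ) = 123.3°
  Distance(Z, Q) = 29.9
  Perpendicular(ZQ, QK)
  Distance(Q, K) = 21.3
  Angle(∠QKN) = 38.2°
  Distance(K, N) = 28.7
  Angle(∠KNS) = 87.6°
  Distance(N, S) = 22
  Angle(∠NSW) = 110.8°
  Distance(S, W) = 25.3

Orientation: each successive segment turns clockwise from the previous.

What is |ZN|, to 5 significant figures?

12.216

The perpendicularity gives QK at right angles to ZQ, so QK runs at -53.000°; with |QK| = 21.3, K = (24.214, 13.974). ∠QKN = 38.2° gives KN at 165.20° from the x-axis; with |KN| = 28.7, N = (-3.5338, 21.305). Then |ZN| = |N − Z| = 12.216.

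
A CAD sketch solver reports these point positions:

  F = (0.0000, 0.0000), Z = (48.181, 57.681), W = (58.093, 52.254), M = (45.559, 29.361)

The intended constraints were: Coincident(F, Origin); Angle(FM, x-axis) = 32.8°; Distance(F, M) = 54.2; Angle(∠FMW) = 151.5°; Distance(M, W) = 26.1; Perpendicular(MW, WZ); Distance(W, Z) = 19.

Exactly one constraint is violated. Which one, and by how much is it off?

Distance(W, Z) = 19 — off by 7.70.

F = (0.00, 0.00) ✓; FM at 32.80° ✓; |FM| = 54.20 ✓; ∠FMW = 151.5° ✓; |MW| = 26.10 ✓; ∠(MW, WZ) = 90.00° ✓; |WZ| = 11.30 ✗.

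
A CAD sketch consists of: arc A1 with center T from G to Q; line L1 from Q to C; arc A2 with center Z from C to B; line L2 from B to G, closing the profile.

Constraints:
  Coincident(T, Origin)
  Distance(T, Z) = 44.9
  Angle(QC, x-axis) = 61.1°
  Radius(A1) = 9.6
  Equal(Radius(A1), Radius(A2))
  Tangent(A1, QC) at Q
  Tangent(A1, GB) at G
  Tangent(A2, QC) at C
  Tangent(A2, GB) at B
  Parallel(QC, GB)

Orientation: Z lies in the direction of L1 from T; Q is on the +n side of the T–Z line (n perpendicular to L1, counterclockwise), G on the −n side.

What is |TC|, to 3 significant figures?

45.9

The slot axis is L1's direction at 61.1°, so u = (cos 61.1°, sin 61.1°) = (0.483, 0.875) and n = (−sin 61.1°, cos 61.1°) = (-0.875, 0.483). T is at the origin and Z lies 44.9 along u from T, so Z = 44.9·u = (21.7, 39.3). Tangency of A1 to both parallel lines with radius 9.6 puts Q and G at T ± 9.6·n: Q = (-8.40, 4.64), G = (8.40, -4.64). Equal radii place C and B the same way about Z: C = Z + 9.6·n = (13.3, 43.9), B = Z − 9.6·n = (30.1, 34.7). Then |TC| = |C − T| = 45.9.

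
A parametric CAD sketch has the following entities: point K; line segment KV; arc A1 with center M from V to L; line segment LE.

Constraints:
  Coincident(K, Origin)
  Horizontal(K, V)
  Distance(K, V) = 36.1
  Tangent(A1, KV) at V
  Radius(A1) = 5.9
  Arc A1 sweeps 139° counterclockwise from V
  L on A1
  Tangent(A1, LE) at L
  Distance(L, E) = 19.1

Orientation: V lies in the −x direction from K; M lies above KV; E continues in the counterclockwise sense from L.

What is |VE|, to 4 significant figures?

25.20

K is at the origin; KV is horizontal with |KV| = 36.1 and V on the −x side, so V = (-36.10, 0.000). Since A1 is tangent to KV there, MV ⟂ KV, so M = V + (0, 5.9) = (-36.10, 5.900). On A1, V sits at bearing -90° from M; a 139° counterclockwise sweep puts L at bearing 49°, so L = M + 5.9·(cos 49°, sin 49°) = (-32.23, 10.35). A1 meets LE tangentially, so ML is at right angles to LE, so LE runs along (−sin 49°, cos 49°); with |LE| = 19.1, E = (-46.64, 22.88). Then |VE| = |E − V| = 25.20.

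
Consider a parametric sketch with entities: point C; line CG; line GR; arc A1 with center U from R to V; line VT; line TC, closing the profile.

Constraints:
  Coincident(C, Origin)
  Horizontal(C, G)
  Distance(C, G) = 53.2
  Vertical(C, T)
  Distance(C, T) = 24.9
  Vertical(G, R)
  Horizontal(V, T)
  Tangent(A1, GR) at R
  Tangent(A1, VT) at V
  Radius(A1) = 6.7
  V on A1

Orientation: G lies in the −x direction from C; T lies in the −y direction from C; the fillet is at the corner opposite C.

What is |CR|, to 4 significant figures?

56.23

C is at the origin; C and G share the same y with |CG| = 53.2 and G on the −x side, so G = (-53.20, 0.000). CT is vertical with |CT| = 24.9 and T on the −y side, so T = (0.000, -24.90). The virtual corner opposite C is at (-53.20, -24.90). Since A1 is tangent to GR there, UR ⟂ GR and tangency of A1 to VT means the radius UV is perpendicular to VT, with radius 6.7, so the center U sits 6.7 in from both sides at U = (-46.50, -18.20). That places the tangent points at R = (-53.20, -18.20) on GR and V = (-46.50, -24.90) on VT. Then |CR| = |R − C| = 56.23.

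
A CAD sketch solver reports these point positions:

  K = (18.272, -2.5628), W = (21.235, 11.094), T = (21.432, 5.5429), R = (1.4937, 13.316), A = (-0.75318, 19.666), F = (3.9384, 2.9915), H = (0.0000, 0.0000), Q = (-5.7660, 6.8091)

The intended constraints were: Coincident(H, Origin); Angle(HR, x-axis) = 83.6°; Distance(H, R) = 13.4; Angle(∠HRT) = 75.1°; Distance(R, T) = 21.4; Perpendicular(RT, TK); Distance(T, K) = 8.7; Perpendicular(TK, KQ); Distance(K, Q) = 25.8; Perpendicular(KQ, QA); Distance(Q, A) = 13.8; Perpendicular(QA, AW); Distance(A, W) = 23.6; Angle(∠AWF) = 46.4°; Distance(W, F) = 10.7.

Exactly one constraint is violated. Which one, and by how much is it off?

Distance(W, F) = 10.7 — off by 8.40.

H = (0.00, 0.00) ✓; HR at 83.60° ✓; |HR| = 13.40 ✓; ∠HRT = 75.10° ✓; |RT| = 21.40 ✓; ∠(RT, TK) = 90.00° ✓; |TK| = 8.700 ✓; ∠(TK, KQ) = 90.00° ✓; |KQ| = 25.80 ✓; ∠(KQ, QA) = 90.00° ✓; |QA| = 13.80 ✓; ∠(QA, AW) = 90.00° ✓; |AW| = 23.60 ✓; ∠AWF = 46.40° ✓; |WF| = 19.10 ✗.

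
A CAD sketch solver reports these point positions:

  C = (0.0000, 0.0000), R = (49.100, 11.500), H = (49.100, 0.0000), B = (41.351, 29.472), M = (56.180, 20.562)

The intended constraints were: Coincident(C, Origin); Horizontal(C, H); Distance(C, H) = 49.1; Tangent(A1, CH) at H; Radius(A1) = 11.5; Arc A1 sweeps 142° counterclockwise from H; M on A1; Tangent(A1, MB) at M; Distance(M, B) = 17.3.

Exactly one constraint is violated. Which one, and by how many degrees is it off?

Tangent(A1, MB) at M — off by 7.00°.

C = (0.00, 0.00) ✓; C.y = 0.00, H.y = 0.00 ✓; |CH| = 49.10 ✓; ∠(RH, HC) = 90.00° ✓; |RH| = 11.50 ✓; bearing(R→M) − bearing(R→H) = 142.0° ✓; |RM| = 11.50 ✓; ∠(RM, MB) = 83.00° ✗; |MB| = 17.30 ✓.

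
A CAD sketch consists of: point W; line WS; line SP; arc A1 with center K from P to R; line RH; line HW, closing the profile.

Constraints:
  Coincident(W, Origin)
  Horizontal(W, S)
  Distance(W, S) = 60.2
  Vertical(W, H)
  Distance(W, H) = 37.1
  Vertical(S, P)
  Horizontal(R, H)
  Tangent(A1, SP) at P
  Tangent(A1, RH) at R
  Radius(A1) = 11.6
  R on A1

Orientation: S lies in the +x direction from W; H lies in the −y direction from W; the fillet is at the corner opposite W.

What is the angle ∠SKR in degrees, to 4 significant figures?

155.5°

W is at the origin; WS is horizontal with |WS| = 60.2 and S on the +x side, so S = (60.20, 0.000). WH is vertical with |WH| = 37.1 and H on the −y side, so H = (0.000, -37.10). The virtual corner opposite W is at (60.20, -37.10). Tangency of A1 to SP means the radius KP is perpendicular to SP and tangency of A1 to RH means the radius KR is perpendicular to RH, with radius 11.6, so the center K sits 11.6 in from both sides at K = (48.60, -25.50). That places the tangent points at P = (60.20, -25.50) on SP and R = (48.60, -37.10) on RH. Then cos ∠SKR = KS·KR / (|KS||KR|), giving 155.5°.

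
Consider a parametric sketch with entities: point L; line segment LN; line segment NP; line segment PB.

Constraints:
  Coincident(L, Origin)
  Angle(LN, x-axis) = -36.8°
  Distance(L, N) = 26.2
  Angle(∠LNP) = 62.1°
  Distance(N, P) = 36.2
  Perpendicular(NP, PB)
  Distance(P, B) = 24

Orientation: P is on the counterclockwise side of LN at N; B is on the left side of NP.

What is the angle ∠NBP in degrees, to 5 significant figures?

56.456°

L is at the origin; LN runs at -36.8° with length 26.2, so N = 26.2·(cos -36.8°, sin -36.8°) = (20.979, -15.694). ∠LNP = 62.1°, so NP runs at -36.8° + (180° − 62.1°) = 81.100° from the x-axis; with |NP| = 36.2, P = N + 36.2·(cos 81.100°, sin 81.100°) = (26.580, 20.070). NP is perpendicular to PB; with |PB| = 24.0 on the left of NP, B = P + 24.0·(-0.98796, 0.15471) = (2.8686, 23.783). Then cos ∠NBP = BN·BP / (|BN||BP|), giving 56.456°.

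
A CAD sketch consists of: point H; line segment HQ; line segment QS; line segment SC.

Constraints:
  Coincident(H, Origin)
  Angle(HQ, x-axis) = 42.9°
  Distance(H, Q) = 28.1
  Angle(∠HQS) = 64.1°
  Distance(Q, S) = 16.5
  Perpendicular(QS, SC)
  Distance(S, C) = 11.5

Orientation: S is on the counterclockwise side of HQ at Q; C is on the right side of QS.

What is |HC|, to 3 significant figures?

37.0

∠HQS = 64.1°, so QS runs at 42.9° + (180° − 64.1°) = 159° from the x-axis; with |QS| = 16.5, S = Q + 16.5·(cos 159°, sin 159°) = (5.20, 25.1). QS ⟂ SC; with |SC| = 11.5 on the right of QS, C = S + 11.5·(0.362, 0.932) = (9.36, 35.8). Then |HC| = |C − H| = 37.0.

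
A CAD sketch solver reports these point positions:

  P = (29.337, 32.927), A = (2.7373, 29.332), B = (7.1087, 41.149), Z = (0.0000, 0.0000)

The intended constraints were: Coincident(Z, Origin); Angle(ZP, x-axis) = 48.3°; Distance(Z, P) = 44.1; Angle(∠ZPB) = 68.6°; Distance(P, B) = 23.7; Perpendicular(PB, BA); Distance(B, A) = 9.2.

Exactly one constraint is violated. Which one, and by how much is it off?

Distance(B, A) = 9.2 — off by 3.40.

Z = (0.00, 0.00) ✓; ZP at 48.30° ✓; |ZP| = 44.10 ✓; ∠ZPB = 68.60° ✓; |PB| = 23.70 ✓; ∠(PB, BA) = 90.00° ✓; |BA| = 12.60 ✗.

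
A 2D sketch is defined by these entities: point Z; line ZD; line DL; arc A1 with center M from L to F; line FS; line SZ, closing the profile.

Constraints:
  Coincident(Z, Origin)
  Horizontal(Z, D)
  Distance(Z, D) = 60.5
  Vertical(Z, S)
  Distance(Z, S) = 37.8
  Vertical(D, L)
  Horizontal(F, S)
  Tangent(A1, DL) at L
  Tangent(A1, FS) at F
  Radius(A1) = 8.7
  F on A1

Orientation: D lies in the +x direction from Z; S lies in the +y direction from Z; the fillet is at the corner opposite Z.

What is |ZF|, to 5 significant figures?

64.126

Z is at the origin; Z and D share the same y with |ZD| = 60.5 and D on the +x side, so D = (60.500, 0.0000). Z and S share the same x with |ZS| = 37.8 and S on the +y side, so S = (0.0000, 37.800). The virtual corner opposite Z is at (60.500, 37.800). The tangent condition forces ML to be normal to DL and tangency of A1 to FS means the radius MF is perpendicular to FS, with radius 8.7, so the center M sits 8.7 in from both sides at M = (51.800, 29.100). That places the tangent points at L = (60.500, 29.100) on DL and F = (51.800, 37.800) on FS. Then |ZF| = |F − Z| = 64.126.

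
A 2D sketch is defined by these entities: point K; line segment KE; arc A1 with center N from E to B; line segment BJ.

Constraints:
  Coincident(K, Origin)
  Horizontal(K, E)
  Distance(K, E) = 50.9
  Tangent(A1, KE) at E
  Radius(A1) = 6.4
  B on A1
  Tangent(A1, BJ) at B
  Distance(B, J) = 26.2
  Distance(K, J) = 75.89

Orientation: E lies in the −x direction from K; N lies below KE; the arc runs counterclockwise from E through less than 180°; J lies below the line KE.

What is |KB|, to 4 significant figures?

55.90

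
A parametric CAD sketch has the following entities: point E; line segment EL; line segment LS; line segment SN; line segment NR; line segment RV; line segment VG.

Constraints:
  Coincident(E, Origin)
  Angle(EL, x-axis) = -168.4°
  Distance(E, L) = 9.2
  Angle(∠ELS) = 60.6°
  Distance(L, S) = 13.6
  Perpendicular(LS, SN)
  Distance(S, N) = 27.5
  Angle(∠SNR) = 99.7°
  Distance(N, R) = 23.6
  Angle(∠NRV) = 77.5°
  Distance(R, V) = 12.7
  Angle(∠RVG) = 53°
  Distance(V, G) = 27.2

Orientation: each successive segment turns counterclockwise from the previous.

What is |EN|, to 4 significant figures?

21.50

E is at the origin; EL runs at -168.4° with length 9.2, so L = (-9.012, -1.850). ∠ELS = 60.6° gives LS at -49.00° from the x-axis; with |LS| = 13.6, S = (-0.08969, -12.11). LS ⟂ SN, so SN runs at 41.00°; with |SN| = 27.5, N = (20.66, 5.928). Then |EN| = |N − E| = 21.50.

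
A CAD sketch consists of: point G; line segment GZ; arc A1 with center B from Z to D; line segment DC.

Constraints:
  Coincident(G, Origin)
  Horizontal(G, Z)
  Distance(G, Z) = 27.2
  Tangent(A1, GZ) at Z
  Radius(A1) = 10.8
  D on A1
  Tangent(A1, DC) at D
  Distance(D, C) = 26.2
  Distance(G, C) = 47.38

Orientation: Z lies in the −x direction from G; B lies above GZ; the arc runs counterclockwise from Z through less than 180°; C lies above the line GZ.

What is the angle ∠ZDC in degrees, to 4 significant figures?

124.3°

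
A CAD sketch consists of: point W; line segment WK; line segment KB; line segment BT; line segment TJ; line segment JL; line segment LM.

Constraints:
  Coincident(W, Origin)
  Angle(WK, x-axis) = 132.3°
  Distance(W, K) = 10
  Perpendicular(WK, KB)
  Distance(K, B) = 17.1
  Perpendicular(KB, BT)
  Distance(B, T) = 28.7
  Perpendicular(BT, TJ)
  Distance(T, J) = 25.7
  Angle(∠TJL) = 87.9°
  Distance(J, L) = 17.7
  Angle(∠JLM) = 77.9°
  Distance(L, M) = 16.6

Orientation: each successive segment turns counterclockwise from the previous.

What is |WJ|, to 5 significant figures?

20.583

W is at the origin; WK runs at 132.3° with length 10.0, so K = (-6.7301, 7.3963). WK is perpendicular to KB, so KB runs at -137.70°; with |KB| = 17.1, B = (-19.378, -4.1122). KB ⟂ BT, so BT runs at -47.700°; with |BT| = 28.7, T = (-0.062358, -25.340). The perpendicularity gives TJ at right angles to BT, so TJ runs at 42.300°; with |TJ| = 25.7, J = (18.946, -8.0432). Then |WJ| = |J − W| = 20.583.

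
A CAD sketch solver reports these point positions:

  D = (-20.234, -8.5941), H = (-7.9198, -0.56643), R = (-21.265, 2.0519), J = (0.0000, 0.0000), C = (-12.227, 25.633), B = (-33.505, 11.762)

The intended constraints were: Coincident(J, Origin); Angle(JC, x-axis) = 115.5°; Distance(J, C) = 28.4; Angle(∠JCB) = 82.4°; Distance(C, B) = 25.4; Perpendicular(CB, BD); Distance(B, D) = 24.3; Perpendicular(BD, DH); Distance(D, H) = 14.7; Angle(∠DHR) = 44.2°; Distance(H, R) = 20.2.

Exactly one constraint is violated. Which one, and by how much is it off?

Distance(H, R) = 20.2 — off by 6.60.

J = (0.00, 0.00) ✓; JC at 115.5° ✓; |JC| = 28.40 ✓; ∠JCB = 82.40° ✓; |CB| = 25.40 ✓; ∠(CB, BD) = 90.00° ✓; |BD| = 24.30 ✓; ∠(BD, DH) = 90.00° ✓; |DH| = 14.70 ✓; ∠DHR = 44.20° ✓; |HR| = 13.60 ✗.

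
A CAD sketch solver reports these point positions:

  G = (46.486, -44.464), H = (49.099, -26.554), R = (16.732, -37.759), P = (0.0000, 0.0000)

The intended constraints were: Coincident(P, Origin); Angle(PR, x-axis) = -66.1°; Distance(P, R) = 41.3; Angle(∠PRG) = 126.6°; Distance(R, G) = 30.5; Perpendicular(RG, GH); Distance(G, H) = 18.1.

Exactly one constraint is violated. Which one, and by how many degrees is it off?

Perpendicular(RG, GH) — off by 4.40°.

P = (0.00, 0.00) ✓; PR at -66.10° ✓; |PR| = 41.30 ✓; ∠PRG = 126.6° ✓; |RG| = 30.50 ✓; ∠(RG, GH) = 94.40° ✗; |GH| = 18.10 ✓.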